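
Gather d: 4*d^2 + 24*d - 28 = 4*d^2 + 24*d - 28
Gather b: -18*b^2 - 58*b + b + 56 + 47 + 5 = -18*b^2 - 57*b + 108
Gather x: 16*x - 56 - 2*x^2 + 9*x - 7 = -2*x^2 + 25*x - 63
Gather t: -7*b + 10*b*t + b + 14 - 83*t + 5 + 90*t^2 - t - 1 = -6*b + 90*t^2 + t*(10*b - 84) + 18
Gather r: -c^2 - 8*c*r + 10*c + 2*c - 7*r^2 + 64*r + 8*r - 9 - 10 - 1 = -c^2 + 12*c - 7*r^2 + r*(72 - 8*c) - 20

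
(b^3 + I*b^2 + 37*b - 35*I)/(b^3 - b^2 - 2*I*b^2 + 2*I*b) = (b^3 + I*b^2 + 37*b - 35*I)/(b*(b^2 - b - 2*I*b + 2*I))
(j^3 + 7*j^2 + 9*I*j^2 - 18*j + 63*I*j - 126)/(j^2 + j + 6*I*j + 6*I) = (j^2 + j*(7 + 3*I) + 21*I)/(j + 1)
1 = 1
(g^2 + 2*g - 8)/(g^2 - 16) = (g - 2)/(g - 4)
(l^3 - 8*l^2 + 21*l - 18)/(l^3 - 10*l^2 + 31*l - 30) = (l - 3)/(l - 5)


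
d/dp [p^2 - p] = 2*p - 1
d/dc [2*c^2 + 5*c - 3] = 4*c + 5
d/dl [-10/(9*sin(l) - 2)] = 90*cos(l)/(9*sin(l) - 2)^2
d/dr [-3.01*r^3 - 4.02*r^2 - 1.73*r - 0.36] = -9.03*r^2 - 8.04*r - 1.73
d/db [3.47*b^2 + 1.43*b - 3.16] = 6.94*b + 1.43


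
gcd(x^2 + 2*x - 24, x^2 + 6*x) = x + 6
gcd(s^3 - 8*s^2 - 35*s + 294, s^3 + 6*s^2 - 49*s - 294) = s^2 - s - 42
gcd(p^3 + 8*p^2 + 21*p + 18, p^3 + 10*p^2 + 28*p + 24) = p + 2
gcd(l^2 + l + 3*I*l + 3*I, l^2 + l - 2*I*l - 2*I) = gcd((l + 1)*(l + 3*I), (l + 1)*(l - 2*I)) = l + 1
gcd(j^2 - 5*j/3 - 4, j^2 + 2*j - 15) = j - 3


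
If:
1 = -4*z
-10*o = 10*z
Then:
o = 1/4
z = -1/4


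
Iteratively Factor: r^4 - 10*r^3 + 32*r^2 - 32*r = (r - 2)*(r^3 - 8*r^2 + 16*r) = (r - 4)*(r - 2)*(r^2 - 4*r) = (r - 4)^2*(r - 2)*(r)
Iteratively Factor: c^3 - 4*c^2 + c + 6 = (c + 1)*(c^2 - 5*c + 6) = (c - 3)*(c + 1)*(c - 2)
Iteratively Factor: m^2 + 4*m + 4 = (m + 2)*(m + 2)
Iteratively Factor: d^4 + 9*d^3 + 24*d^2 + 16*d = (d + 4)*(d^3 + 5*d^2 + 4*d) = d*(d + 4)*(d^2 + 5*d + 4) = d*(d + 1)*(d + 4)*(d + 4)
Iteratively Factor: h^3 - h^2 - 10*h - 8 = (h + 1)*(h^2 - 2*h - 8) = (h + 1)*(h + 2)*(h - 4)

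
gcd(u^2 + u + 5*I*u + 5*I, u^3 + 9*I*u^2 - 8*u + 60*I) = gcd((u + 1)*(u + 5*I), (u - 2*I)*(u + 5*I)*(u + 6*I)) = u + 5*I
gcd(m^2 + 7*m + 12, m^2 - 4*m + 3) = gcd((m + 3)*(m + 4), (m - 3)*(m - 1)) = 1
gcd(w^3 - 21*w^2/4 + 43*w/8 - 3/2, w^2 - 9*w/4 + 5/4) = 1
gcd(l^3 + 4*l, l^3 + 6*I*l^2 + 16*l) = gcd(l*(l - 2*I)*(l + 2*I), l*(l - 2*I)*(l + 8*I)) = l^2 - 2*I*l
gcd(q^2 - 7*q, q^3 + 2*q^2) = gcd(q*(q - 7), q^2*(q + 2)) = q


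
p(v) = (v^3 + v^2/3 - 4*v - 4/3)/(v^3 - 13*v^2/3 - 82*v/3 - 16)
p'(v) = (-3*v^2 + 26*v/3 + 82/3)*(v^3 + v^2/3 - 4*v - 4/3)/(v^3 - 13*v^2/3 - 82*v/3 - 16)^2 + (3*v^2 + 2*v/3 - 4)/(v^3 - 13*v^2/3 - 82*v/3 - 16)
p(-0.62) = -1.08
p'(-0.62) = 26.93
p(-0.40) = -0.04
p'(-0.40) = 0.83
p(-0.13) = 0.06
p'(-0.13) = 0.19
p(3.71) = -0.31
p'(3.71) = -0.27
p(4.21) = -0.47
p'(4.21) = -0.35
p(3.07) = -0.17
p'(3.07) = -0.20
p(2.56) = -0.08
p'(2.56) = -0.15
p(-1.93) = 0.03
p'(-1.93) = 0.44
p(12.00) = 2.27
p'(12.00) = -0.33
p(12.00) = 2.27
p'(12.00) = -0.33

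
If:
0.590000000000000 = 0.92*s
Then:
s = 0.64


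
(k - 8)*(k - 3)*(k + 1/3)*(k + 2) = k^4 - 26*k^3/3 - k^2 + 146*k/3 + 16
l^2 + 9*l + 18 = (l + 3)*(l + 6)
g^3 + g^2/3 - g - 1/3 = (g - 1)*(g + 1/3)*(g + 1)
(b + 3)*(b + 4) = b^2 + 7*b + 12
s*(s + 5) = s^2 + 5*s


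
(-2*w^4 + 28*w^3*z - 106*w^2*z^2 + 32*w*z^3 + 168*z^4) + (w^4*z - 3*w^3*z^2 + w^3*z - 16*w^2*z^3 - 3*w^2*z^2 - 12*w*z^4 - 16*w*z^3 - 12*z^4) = w^4*z - 2*w^4 - 3*w^3*z^2 + 29*w^3*z - 16*w^2*z^3 - 109*w^2*z^2 - 12*w*z^4 + 16*w*z^3 + 156*z^4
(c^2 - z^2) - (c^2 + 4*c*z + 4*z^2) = -4*c*z - 5*z^2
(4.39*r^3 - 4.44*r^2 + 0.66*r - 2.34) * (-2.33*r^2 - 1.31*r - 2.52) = -10.2287*r^5 + 4.5943*r^4 - 6.7842*r^3 + 15.7764*r^2 + 1.4022*r + 5.8968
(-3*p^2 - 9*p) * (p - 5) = -3*p^3 + 6*p^2 + 45*p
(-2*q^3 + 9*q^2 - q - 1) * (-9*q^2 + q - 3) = 18*q^5 - 83*q^4 + 24*q^3 - 19*q^2 + 2*q + 3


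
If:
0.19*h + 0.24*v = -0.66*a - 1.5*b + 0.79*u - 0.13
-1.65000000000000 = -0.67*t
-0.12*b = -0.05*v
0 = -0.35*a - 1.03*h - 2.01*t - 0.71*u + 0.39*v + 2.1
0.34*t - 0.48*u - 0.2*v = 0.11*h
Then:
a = 5.87385321922795 - 2.9153081351831*v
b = 0.416666666666667*v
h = 1.96726343192592*v - 7.0845541151663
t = 2.46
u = 3.3679466364669 - 0.867497869816357*v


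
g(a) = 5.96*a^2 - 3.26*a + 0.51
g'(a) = 11.92*a - 3.26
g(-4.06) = 111.99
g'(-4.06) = -51.66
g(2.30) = 24.54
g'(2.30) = 24.16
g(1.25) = 5.75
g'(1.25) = 11.64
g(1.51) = 9.18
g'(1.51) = 14.74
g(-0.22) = 1.52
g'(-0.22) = -5.88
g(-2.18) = 35.94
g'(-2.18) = -29.25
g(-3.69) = 93.69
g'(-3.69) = -47.24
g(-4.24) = 121.48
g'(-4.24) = -53.80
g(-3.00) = 63.93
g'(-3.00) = -39.02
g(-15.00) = 1390.41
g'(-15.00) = -182.06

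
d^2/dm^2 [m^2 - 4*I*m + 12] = 2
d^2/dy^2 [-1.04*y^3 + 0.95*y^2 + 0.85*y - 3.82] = 1.9 - 6.24*y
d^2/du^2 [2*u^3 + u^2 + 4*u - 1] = 12*u + 2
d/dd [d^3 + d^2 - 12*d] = 3*d^2 + 2*d - 12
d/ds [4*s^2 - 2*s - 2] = 8*s - 2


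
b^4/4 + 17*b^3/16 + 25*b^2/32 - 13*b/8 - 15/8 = (b/2 + 1)^2*(b - 5/4)*(b + 3/2)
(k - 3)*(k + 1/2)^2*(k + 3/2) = k^4 - k^3/2 - 23*k^2/4 - 39*k/8 - 9/8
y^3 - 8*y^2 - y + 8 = (y - 8)*(y - 1)*(y + 1)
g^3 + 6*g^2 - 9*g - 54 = (g - 3)*(g + 3)*(g + 6)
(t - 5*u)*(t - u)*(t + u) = t^3 - 5*t^2*u - t*u^2 + 5*u^3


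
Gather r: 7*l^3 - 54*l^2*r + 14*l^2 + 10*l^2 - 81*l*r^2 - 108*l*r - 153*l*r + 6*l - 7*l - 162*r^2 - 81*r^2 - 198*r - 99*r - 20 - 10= 7*l^3 + 24*l^2 - l + r^2*(-81*l - 243) + r*(-54*l^2 - 261*l - 297) - 30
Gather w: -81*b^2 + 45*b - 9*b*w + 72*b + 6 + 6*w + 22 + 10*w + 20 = -81*b^2 + 117*b + w*(16 - 9*b) + 48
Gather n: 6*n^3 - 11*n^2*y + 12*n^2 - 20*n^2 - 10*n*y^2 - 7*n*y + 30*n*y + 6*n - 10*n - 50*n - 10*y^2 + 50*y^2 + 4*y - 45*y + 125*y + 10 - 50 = 6*n^3 + n^2*(-11*y - 8) + n*(-10*y^2 + 23*y - 54) + 40*y^2 + 84*y - 40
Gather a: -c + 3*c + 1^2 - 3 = 2*c - 2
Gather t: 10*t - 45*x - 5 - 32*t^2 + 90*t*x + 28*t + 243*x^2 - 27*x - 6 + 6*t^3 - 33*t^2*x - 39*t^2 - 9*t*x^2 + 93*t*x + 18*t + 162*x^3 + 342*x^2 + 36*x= 6*t^3 + t^2*(-33*x - 71) + t*(-9*x^2 + 183*x + 56) + 162*x^3 + 585*x^2 - 36*x - 11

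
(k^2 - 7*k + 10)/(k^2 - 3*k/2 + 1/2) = 2*(k^2 - 7*k + 10)/(2*k^2 - 3*k + 1)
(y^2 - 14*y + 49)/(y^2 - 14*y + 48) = (y^2 - 14*y + 49)/(y^2 - 14*y + 48)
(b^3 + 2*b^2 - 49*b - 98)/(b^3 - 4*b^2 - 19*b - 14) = (b + 7)/(b + 1)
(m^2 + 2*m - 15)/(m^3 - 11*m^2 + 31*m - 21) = (m + 5)/(m^2 - 8*m + 7)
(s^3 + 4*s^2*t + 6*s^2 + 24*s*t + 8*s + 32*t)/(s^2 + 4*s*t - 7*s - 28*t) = (s^2 + 6*s + 8)/(s - 7)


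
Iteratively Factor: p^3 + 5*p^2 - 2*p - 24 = (p - 2)*(p^2 + 7*p + 12) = (p - 2)*(p + 4)*(p + 3)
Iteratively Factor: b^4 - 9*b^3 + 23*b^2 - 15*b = (b - 1)*(b^3 - 8*b^2 + 15*b) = (b - 3)*(b - 1)*(b^2 - 5*b) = b*(b - 3)*(b - 1)*(b - 5)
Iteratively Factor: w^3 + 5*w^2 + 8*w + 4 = (w + 2)*(w^2 + 3*w + 2) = (w + 2)^2*(w + 1)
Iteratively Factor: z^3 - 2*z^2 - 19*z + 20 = (z + 4)*(z^2 - 6*z + 5) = (z - 5)*(z + 4)*(z - 1)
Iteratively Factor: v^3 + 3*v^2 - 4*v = (v - 1)*(v^2 + 4*v) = v*(v - 1)*(v + 4)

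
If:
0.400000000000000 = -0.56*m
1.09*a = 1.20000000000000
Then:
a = 1.10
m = -0.71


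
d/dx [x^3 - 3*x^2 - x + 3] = 3*x^2 - 6*x - 1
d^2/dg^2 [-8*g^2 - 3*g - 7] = -16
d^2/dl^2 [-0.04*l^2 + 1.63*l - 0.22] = -0.0800000000000000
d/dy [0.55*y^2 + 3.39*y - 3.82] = 1.1*y + 3.39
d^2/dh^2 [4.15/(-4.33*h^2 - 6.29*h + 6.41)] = (155.61587*h^2 + 226.05631*h - 4.15*(8.66*h + 6.29)*(17.32*h + 12.58) - 230.36899)/(4.33*h^2 + 6.29*h - 6.41)^3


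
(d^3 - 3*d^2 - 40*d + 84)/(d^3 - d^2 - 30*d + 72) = (d^2 - 9*d + 14)/(d^2 - 7*d + 12)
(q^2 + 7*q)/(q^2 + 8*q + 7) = q/(q + 1)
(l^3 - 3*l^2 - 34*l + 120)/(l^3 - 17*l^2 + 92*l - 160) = (l + 6)/(l - 8)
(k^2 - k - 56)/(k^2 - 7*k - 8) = (k + 7)/(k + 1)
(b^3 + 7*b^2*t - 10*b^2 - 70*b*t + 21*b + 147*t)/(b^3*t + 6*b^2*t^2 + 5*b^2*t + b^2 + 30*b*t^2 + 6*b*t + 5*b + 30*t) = (b^3 + 7*b^2*t - 10*b^2 - 70*b*t + 21*b + 147*t)/(b^3*t + 6*b^2*t^2 + 5*b^2*t + b^2 + 30*b*t^2 + 6*b*t + 5*b + 30*t)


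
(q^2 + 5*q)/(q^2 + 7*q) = (q + 5)/(q + 7)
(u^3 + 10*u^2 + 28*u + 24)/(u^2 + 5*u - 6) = (u^2 + 4*u + 4)/(u - 1)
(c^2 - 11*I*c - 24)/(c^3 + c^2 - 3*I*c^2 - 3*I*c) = (c - 8*I)/(c*(c + 1))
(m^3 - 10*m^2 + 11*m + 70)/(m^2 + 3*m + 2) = (m^2 - 12*m + 35)/(m + 1)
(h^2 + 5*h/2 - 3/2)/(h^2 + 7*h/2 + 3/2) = (2*h - 1)/(2*h + 1)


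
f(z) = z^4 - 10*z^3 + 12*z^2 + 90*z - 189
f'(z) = 4*z^3 - 30*z^2 + 24*z + 90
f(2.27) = -13.28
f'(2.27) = 36.68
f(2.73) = -1.78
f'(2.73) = 13.32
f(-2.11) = -211.71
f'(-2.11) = -131.78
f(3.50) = -5.69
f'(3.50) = -22.00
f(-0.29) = -213.84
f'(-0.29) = 80.42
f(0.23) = -167.78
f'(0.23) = 93.98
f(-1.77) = -245.44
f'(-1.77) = -68.65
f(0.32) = -159.29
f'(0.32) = 94.74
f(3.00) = 0.00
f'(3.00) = 0.00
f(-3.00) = 0.00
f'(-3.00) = -360.00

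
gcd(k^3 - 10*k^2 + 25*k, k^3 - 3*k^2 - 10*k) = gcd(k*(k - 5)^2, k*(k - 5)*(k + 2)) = k^2 - 5*k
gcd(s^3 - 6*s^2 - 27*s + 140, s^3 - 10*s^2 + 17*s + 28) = s^2 - 11*s + 28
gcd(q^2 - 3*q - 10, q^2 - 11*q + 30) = q - 5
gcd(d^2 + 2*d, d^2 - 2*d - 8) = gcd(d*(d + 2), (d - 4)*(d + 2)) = d + 2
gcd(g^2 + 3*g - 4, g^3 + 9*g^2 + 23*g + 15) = 1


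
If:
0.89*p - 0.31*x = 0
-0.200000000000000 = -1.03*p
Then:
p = 0.19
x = 0.56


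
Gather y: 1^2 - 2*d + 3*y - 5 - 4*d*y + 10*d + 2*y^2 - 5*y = 8*d + 2*y^2 + y*(-4*d - 2) - 4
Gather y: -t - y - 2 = -t - y - 2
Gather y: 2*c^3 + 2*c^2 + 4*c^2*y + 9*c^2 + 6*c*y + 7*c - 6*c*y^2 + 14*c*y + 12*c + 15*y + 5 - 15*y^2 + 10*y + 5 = 2*c^3 + 11*c^2 + 19*c + y^2*(-6*c - 15) + y*(4*c^2 + 20*c + 25) + 10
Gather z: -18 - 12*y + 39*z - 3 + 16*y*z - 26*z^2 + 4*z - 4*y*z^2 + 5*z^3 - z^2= -12*y + 5*z^3 + z^2*(-4*y - 27) + z*(16*y + 43) - 21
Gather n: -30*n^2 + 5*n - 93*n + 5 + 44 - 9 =-30*n^2 - 88*n + 40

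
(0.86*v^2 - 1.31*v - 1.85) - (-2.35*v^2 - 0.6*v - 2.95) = 3.21*v^2 - 0.71*v + 1.1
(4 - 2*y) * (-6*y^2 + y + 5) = 12*y^3 - 26*y^2 - 6*y + 20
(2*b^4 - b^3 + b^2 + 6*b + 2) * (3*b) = 6*b^5 - 3*b^4 + 3*b^3 + 18*b^2 + 6*b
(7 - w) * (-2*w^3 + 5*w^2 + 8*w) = 2*w^4 - 19*w^3 + 27*w^2 + 56*w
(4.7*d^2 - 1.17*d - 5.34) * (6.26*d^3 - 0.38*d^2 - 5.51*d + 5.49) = 29.422*d^5 - 9.1102*d^4 - 58.8808*d^3 + 34.2789*d^2 + 23.0001*d - 29.3166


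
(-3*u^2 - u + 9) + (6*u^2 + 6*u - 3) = 3*u^2 + 5*u + 6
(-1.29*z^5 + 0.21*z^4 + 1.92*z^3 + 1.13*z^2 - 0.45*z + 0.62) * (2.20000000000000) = -2.838*z^5 + 0.462*z^4 + 4.224*z^3 + 2.486*z^2 - 0.99*z + 1.364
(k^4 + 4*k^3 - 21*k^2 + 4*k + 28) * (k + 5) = k^5 + 9*k^4 - k^3 - 101*k^2 + 48*k + 140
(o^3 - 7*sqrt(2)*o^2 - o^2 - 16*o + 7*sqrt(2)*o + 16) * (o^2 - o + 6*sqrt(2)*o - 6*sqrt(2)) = o^5 - 2*o^4 - sqrt(2)*o^4 - 99*o^3 + 2*sqrt(2)*o^3 - 97*sqrt(2)*o^2 + 200*o^2 - 100*o + 192*sqrt(2)*o - 96*sqrt(2)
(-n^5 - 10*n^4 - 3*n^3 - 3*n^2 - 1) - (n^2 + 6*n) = -n^5 - 10*n^4 - 3*n^3 - 4*n^2 - 6*n - 1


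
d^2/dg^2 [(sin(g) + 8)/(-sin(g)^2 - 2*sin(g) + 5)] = (sin(g)^5 + 30*sin(g)^4 + 76*sin(g)^3 + 154*sin(g)^2 - 21*sin(g) - 164)/(sin(g)^2 + 2*sin(g) - 5)^3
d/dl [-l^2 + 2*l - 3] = 2 - 2*l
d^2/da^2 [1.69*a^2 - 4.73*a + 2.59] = 3.38000000000000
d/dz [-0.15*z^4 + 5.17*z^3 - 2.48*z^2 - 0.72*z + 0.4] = -0.6*z^3 + 15.51*z^2 - 4.96*z - 0.72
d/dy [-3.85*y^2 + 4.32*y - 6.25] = 4.32 - 7.7*y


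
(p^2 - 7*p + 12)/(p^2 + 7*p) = (p^2 - 7*p + 12)/(p*(p + 7))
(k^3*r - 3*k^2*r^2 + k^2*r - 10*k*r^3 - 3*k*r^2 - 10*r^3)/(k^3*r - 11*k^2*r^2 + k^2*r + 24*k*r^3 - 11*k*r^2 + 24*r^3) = (k^2 - 3*k*r - 10*r^2)/(k^2 - 11*k*r + 24*r^2)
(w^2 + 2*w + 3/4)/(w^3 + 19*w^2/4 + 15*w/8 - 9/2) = 2*(2*w + 1)/(4*w^2 + 13*w - 12)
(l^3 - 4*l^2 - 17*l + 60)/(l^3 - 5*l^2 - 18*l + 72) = (l - 5)/(l - 6)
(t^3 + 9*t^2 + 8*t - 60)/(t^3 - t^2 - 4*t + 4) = (t^2 + 11*t + 30)/(t^2 + t - 2)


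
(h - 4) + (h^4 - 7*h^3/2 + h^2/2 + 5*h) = h^4 - 7*h^3/2 + h^2/2 + 6*h - 4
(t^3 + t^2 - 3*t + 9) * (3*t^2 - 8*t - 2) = 3*t^5 - 5*t^4 - 19*t^3 + 49*t^2 - 66*t - 18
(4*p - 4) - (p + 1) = 3*p - 5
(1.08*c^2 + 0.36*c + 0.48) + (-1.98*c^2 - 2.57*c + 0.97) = -0.9*c^2 - 2.21*c + 1.45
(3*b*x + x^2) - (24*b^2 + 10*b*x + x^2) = -24*b^2 - 7*b*x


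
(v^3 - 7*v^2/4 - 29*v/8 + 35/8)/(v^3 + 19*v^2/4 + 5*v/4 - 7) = (v - 5/2)/(v + 4)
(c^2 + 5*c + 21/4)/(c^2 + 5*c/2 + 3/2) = (c + 7/2)/(c + 1)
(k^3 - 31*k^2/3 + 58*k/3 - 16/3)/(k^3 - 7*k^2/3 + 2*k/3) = (k - 8)/k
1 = 1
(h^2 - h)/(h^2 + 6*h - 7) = h/(h + 7)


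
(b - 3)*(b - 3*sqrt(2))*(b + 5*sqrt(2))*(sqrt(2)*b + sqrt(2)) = sqrt(2)*b^4 - 2*sqrt(2)*b^3 + 4*b^3 - 33*sqrt(2)*b^2 - 8*b^2 - 12*b + 60*sqrt(2)*b + 90*sqrt(2)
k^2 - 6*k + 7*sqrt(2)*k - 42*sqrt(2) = (k - 6)*(k + 7*sqrt(2))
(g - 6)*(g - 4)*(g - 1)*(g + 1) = g^4 - 10*g^3 + 23*g^2 + 10*g - 24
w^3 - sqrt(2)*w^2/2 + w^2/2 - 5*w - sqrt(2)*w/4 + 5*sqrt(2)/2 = (w - 2)*(w + 5/2)*(w - sqrt(2)/2)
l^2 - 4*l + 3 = (l - 3)*(l - 1)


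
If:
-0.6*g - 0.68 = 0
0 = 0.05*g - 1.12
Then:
No Solution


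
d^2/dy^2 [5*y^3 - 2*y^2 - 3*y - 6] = 30*y - 4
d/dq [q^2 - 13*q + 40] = 2*q - 13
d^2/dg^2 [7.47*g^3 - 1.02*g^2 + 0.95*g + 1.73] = 44.82*g - 2.04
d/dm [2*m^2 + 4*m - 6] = 4*m + 4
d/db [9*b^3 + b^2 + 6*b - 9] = 27*b^2 + 2*b + 6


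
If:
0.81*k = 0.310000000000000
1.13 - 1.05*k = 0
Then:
No Solution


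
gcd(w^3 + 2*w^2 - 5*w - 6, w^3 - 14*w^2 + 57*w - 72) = 1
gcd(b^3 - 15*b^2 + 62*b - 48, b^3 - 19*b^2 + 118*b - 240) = b^2 - 14*b + 48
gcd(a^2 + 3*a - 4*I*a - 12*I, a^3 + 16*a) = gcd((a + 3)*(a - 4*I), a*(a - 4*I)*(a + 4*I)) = a - 4*I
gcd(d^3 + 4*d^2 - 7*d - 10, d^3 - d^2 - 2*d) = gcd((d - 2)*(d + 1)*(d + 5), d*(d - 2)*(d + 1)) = d^2 - d - 2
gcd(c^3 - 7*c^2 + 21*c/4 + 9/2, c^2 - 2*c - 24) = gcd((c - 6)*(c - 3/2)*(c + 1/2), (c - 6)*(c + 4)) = c - 6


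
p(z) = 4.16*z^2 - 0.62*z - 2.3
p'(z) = 8.32*z - 0.62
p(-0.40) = -1.39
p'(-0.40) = -3.95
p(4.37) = 74.43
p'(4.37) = 35.74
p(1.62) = 7.61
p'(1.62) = 12.86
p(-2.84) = 33.01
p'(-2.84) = -24.25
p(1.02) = 1.40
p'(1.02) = 7.87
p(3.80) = 55.41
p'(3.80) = 31.00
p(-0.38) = -1.46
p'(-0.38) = -3.78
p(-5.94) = 148.16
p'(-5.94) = -50.04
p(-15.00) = 943.00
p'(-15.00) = -125.42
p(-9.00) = 340.24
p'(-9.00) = -75.50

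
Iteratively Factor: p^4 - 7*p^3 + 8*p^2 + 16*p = (p - 4)*(p^3 - 3*p^2 - 4*p) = p*(p - 4)*(p^2 - 3*p - 4) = p*(p - 4)^2*(p + 1)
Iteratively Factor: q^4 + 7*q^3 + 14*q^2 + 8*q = (q)*(q^3 + 7*q^2 + 14*q + 8) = q*(q + 2)*(q^2 + 5*q + 4) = q*(q + 2)*(q + 4)*(q + 1)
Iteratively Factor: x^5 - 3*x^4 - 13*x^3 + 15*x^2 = (x - 1)*(x^4 - 2*x^3 - 15*x^2) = (x - 5)*(x - 1)*(x^3 + 3*x^2) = x*(x - 5)*(x - 1)*(x^2 + 3*x) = x^2*(x - 5)*(x - 1)*(x + 3)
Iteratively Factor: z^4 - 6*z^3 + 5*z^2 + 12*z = (z - 4)*(z^3 - 2*z^2 - 3*z) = (z - 4)*(z + 1)*(z^2 - 3*z) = (z - 4)*(z - 3)*(z + 1)*(z)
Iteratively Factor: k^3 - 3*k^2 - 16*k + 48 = (k - 3)*(k^2 - 16) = (k - 3)*(k + 4)*(k - 4)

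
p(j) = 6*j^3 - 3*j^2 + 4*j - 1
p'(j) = 18*j^2 - 6*j + 4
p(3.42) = 217.60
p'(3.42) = 194.02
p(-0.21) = -2.03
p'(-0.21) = 6.05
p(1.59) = 21.89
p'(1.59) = 39.97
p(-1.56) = -37.32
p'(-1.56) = 57.16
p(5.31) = 833.98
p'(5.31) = 479.67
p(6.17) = 1318.78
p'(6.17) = 652.22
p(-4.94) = -817.29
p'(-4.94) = 472.90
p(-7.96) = -3249.07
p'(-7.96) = 1192.27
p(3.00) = 146.00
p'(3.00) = 148.00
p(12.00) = 9983.00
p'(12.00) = 2524.00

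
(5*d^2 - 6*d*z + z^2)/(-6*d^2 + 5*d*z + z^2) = (-5*d + z)/(6*d + z)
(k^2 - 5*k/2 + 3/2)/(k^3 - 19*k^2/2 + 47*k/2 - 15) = (2*k - 3)/(2*k^2 - 17*k + 30)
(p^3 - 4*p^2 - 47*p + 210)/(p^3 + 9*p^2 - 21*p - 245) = (p - 6)/(p + 7)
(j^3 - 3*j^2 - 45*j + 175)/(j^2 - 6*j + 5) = (j^2 + 2*j - 35)/(j - 1)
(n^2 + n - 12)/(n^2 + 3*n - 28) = (n^2 + n - 12)/(n^2 + 3*n - 28)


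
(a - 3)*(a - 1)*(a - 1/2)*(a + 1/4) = a^4 - 17*a^3/4 + 31*a^2/8 - a/4 - 3/8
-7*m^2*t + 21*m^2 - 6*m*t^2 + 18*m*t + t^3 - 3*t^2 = (-7*m + t)*(m + t)*(t - 3)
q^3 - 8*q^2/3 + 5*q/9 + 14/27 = (q - 7/3)*(q - 2/3)*(q + 1/3)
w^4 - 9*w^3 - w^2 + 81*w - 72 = (w - 8)*(w - 3)*(w - 1)*(w + 3)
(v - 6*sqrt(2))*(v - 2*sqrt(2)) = v^2 - 8*sqrt(2)*v + 24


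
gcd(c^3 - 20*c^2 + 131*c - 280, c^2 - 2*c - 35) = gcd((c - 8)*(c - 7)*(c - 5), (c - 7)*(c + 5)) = c - 7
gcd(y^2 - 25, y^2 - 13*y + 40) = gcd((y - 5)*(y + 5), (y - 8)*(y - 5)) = y - 5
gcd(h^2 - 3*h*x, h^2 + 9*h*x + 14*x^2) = 1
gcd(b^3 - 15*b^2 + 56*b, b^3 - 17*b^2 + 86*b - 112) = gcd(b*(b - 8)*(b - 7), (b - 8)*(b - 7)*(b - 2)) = b^2 - 15*b + 56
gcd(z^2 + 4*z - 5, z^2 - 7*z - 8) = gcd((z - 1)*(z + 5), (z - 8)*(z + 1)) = 1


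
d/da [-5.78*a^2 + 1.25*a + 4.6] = 1.25 - 11.56*a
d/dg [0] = 0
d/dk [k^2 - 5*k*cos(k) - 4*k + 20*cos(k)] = 5*k*sin(k) + 2*k - 20*sin(k) - 5*cos(k) - 4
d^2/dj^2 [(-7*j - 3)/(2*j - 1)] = -52/(2*j - 1)^3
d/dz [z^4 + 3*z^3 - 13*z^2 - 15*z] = 4*z^3 + 9*z^2 - 26*z - 15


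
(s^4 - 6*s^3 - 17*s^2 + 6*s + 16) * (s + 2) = s^5 - 4*s^4 - 29*s^3 - 28*s^2 + 28*s + 32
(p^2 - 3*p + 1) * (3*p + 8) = 3*p^3 - p^2 - 21*p + 8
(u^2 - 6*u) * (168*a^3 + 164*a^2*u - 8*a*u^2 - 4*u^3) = 168*a^3*u^2 - 1008*a^3*u + 164*a^2*u^3 - 984*a^2*u^2 - 8*a*u^4 + 48*a*u^3 - 4*u^5 + 24*u^4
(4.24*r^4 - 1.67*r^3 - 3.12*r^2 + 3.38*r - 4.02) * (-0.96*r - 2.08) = -4.0704*r^5 - 7.216*r^4 + 6.4688*r^3 + 3.2448*r^2 - 3.1712*r + 8.3616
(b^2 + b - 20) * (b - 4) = b^3 - 3*b^2 - 24*b + 80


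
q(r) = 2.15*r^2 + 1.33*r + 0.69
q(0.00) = 0.69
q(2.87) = 22.22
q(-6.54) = 83.95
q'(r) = 4.3*r + 1.33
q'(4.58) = 21.02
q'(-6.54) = -26.79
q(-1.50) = 3.53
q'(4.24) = 19.56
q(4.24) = 44.98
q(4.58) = 51.88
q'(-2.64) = -10.02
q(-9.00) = 162.87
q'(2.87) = 13.67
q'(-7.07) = -29.07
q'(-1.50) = -5.12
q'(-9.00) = -37.37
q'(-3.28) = -12.77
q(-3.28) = 19.46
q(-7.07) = 98.75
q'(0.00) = 1.33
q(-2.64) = 12.16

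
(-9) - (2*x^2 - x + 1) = -2*x^2 + x - 10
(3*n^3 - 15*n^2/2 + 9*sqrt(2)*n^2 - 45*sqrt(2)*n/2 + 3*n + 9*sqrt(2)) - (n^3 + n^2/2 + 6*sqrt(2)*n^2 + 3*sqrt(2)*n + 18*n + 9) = 2*n^3 - 8*n^2 + 3*sqrt(2)*n^2 - 51*sqrt(2)*n/2 - 15*n - 9 + 9*sqrt(2)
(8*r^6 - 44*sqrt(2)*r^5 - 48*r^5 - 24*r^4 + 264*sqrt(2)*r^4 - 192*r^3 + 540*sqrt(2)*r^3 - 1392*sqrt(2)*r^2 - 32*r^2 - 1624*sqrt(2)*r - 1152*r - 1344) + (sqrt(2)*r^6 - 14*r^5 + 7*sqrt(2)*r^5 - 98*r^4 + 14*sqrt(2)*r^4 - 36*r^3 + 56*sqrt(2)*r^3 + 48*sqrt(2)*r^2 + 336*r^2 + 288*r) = sqrt(2)*r^6 + 8*r^6 - 62*r^5 - 37*sqrt(2)*r^5 - 122*r^4 + 278*sqrt(2)*r^4 - 228*r^3 + 596*sqrt(2)*r^3 - 1344*sqrt(2)*r^2 + 304*r^2 - 1624*sqrt(2)*r - 864*r - 1344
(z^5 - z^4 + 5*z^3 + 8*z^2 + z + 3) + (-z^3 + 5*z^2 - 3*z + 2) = z^5 - z^4 + 4*z^3 + 13*z^2 - 2*z + 5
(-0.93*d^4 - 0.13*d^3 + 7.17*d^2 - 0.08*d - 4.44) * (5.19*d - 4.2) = -4.8267*d^5 + 3.2313*d^4 + 37.7583*d^3 - 30.5292*d^2 - 22.7076*d + 18.648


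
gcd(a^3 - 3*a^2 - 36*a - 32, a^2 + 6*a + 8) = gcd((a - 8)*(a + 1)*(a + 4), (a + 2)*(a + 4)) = a + 4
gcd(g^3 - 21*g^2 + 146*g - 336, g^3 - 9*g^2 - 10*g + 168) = g^2 - 13*g + 42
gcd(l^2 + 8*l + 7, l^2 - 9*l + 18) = 1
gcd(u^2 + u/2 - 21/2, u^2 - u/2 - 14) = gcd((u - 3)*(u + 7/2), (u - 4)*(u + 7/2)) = u + 7/2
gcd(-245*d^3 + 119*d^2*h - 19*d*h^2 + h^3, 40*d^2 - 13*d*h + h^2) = 5*d - h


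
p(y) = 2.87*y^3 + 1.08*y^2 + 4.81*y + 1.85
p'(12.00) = 1270.57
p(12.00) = 5174.45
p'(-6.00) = 301.81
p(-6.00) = -608.05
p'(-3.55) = 105.65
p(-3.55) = -130.02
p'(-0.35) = 5.11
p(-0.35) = 0.18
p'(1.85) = 38.27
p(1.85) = 32.62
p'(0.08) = 5.04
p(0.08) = 2.24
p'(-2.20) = 41.73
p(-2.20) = -34.06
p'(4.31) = 174.06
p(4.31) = 272.42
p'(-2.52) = 54.04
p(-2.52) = -49.34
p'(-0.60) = 6.61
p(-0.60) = -1.27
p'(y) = 8.61*y^2 + 2.16*y + 4.81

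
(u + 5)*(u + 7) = u^2 + 12*u + 35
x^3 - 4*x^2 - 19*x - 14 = (x - 7)*(x + 1)*(x + 2)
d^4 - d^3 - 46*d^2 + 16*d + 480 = (d - 6)*(d - 4)*(d + 4)*(d + 5)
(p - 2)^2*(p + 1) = p^3 - 3*p^2 + 4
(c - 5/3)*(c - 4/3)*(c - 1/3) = c^3 - 10*c^2/3 + 29*c/9 - 20/27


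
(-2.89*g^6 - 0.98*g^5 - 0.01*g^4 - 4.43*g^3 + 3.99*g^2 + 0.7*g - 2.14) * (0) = 0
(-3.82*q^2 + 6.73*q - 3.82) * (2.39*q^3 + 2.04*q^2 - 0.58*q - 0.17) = -9.1298*q^5 + 8.2919*q^4 + 6.815*q^3 - 11.0468*q^2 + 1.0715*q + 0.6494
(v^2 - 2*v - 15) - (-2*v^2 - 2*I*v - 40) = 3*v^2 - 2*v + 2*I*v + 25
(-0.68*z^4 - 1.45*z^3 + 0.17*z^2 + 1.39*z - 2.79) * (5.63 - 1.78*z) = 1.2104*z^5 - 1.2474*z^4 - 8.4661*z^3 - 1.5171*z^2 + 12.7919*z - 15.7077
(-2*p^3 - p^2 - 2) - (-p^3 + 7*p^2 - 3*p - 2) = -p^3 - 8*p^2 + 3*p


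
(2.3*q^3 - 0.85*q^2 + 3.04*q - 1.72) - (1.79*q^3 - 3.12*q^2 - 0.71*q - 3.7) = 0.51*q^3 + 2.27*q^2 + 3.75*q + 1.98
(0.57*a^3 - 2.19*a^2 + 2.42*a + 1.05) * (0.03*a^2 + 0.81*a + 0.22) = 0.0171*a^5 + 0.396*a^4 - 1.5759*a^3 + 1.5099*a^2 + 1.3829*a + 0.231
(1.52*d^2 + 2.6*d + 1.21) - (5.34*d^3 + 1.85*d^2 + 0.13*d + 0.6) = -5.34*d^3 - 0.33*d^2 + 2.47*d + 0.61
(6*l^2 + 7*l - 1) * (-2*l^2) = -12*l^4 - 14*l^3 + 2*l^2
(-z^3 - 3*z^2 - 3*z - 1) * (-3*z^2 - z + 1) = 3*z^5 + 10*z^4 + 11*z^3 + 3*z^2 - 2*z - 1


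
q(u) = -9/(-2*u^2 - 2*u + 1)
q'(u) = -9*(4*u + 2)/(-2*u^2 - 2*u + 1)^2 = 18*(-2*u - 1)/(2*u^2 + 2*u - 1)^2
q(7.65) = 0.07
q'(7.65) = -0.02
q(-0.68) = -6.27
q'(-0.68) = 3.15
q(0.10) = -11.54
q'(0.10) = -35.50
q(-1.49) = 19.56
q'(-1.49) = 168.28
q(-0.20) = -6.82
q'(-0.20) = -6.20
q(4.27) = 0.20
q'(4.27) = -0.09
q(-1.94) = 3.40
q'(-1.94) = 7.40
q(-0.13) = -7.34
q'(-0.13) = -8.86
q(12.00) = 0.03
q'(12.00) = 0.00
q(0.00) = -9.00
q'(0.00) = -18.00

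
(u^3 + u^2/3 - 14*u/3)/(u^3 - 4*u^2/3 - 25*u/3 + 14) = u*(3*u + 7)/(3*u^2 + 2*u - 21)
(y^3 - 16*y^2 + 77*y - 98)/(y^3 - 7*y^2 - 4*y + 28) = (y - 7)/(y + 2)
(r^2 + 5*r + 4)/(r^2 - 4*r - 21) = (r^2 + 5*r + 4)/(r^2 - 4*r - 21)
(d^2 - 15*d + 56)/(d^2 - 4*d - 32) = (d - 7)/(d + 4)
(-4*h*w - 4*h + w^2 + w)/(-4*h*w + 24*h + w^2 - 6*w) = (w + 1)/(w - 6)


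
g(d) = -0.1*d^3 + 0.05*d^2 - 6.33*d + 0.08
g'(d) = -0.3*d^2 + 0.1*d - 6.33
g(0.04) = -0.17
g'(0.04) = -6.33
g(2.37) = -15.97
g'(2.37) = -7.78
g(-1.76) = 11.92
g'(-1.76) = -7.44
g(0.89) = -5.58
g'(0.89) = -6.48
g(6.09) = -59.20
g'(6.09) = -16.85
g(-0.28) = 1.86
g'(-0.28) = -6.38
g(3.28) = -23.67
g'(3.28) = -9.23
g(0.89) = -5.58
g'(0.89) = -6.48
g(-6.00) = 61.46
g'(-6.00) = -17.73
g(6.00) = -57.70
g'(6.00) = -16.53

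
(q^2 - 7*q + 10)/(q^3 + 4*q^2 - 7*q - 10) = (q - 5)/(q^2 + 6*q + 5)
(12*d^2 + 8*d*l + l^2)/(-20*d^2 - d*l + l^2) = (-12*d^2 - 8*d*l - l^2)/(20*d^2 + d*l - l^2)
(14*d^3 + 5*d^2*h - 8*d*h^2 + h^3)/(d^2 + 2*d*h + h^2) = (14*d^2 - 9*d*h + h^2)/(d + h)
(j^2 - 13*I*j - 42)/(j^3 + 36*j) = (j - 7*I)/(j*(j + 6*I))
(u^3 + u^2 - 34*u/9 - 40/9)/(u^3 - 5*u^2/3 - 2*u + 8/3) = (u + 5/3)/(u - 1)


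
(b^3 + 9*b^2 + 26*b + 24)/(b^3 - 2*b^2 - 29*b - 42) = (b + 4)/(b - 7)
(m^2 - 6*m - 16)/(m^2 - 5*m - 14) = (m - 8)/(m - 7)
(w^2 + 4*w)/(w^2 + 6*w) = (w + 4)/(w + 6)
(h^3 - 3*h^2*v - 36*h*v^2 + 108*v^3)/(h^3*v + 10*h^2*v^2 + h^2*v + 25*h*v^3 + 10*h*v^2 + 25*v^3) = (h^3 - 3*h^2*v - 36*h*v^2 + 108*v^3)/(v*(h^3 + 10*h^2*v + h^2 + 25*h*v^2 + 10*h*v + 25*v^2))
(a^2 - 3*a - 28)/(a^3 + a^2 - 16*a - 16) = (a - 7)/(a^2 - 3*a - 4)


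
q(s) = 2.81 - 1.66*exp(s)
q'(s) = -1.66*exp(s)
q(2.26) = -13.10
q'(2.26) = -15.91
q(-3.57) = 2.76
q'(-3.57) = -0.05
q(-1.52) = 2.45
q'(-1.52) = -0.36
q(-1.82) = 2.54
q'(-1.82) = -0.27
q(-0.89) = 2.13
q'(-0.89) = -0.68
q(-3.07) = 2.73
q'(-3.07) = -0.08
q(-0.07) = 1.26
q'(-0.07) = -1.55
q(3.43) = -48.45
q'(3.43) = -51.26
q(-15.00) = 2.81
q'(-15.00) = 0.00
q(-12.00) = 2.81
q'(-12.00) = 0.00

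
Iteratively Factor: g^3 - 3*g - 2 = (g - 2)*(g^2 + 2*g + 1) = (g - 2)*(g + 1)*(g + 1)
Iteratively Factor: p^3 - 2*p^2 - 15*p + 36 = (p - 3)*(p^2 + p - 12) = (p - 3)*(p + 4)*(p - 3)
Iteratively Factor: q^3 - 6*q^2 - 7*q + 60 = (q - 4)*(q^2 - 2*q - 15) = (q - 4)*(q + 3)*(q - 5)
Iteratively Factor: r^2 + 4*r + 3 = (r + 1)*(r + 3)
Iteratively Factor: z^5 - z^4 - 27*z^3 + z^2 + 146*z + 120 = (z + 2)*(z^4 - 3*z^3 - 21*z^2 + 43*z + 60) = (z - 3)*(z + 2)*(z^3 - 21*z - 20) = (z - 3)*(z + 2)*(z + 4)*(z^2 - 4*z - 5) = (z - 5)*(z - 3)*(z + 2)*(z + 4)*(z + 1)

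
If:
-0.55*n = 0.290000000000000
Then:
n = -0.53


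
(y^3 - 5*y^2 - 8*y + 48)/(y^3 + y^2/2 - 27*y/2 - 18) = 2*(y - 4)/(2*y + 3)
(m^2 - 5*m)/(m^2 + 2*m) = (m - 5)/(m + 2)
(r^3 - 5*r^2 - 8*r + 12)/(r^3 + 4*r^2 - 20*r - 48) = (r^2 - 7*r + 6)/(r^2 + 2*r - 24)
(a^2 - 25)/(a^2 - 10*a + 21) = (a^2 - 25)/(a^2 - 10*a + 21)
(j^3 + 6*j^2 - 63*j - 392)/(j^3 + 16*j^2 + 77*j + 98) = (j - 8)/(j + 2)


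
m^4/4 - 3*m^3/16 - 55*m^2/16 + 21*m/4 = m*(m/4 + 1)*(m - 3)*(m - 7/4)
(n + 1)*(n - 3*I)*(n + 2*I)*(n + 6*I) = n^4 + n^3 + 5*I*n^3 + 12*n^2 + 5*I*n^2 + 12*n + 36*I*n + 36*I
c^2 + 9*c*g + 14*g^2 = (c + 2*g)*(c + 7*g)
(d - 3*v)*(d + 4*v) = d^2 + d*v - 12*v^2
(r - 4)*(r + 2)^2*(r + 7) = r^4 + 7*r^3 - 12*r^2 - 100*r - 112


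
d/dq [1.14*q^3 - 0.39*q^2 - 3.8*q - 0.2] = 3.42*q^2 - 0.78*q - 3.8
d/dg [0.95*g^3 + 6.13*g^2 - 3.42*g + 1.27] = 2.85*g^2 + 12.26*g - 3.42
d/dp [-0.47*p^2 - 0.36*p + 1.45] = -0.94*p - 0.36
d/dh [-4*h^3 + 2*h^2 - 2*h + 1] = -12*h^2 + 4*h - 2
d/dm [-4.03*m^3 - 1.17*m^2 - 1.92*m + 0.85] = -12.09*m^2 - 2.34*m - 1.92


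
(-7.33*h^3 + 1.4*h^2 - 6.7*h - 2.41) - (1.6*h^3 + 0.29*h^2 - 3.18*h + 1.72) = -8.93*h^3 + 1.11*h^2 - 3.52*h - 4.13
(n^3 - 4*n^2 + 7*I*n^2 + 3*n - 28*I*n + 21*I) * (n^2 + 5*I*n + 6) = n^5 - 4*n^4 + 12*I*n^4 - 26*n^3 - 48*I*n^3 + 116*n^2 + 78*I*n^2 - 87*n - 168*I*n + 126*I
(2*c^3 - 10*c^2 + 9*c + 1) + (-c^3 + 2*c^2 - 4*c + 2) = c^3 - 8*c^2 + 5*c + 3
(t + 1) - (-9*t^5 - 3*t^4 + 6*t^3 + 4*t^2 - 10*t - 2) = 9*t^5 + 3*t^4 - 6*t^3 - 4*t^2 + 11*t + 3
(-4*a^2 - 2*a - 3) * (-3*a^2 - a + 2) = 12*a^4 + 10*a^3 + 3*a^2 - a - 6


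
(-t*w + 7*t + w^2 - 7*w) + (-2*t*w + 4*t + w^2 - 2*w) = -3*t*w + 11*t + 2*w^2 - 9*w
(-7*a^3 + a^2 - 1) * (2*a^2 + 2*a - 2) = -14*a^5 - 12*a^4 + 16*a^3 - 4*a^2 - 2*a + 2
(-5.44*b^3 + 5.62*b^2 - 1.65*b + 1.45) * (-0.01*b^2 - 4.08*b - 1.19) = 0.0544*b^5 + 22.139*b^4 - 16.4395*b^3 + 0.0296999999999991*b^2 - 3.9525*b - 1.7255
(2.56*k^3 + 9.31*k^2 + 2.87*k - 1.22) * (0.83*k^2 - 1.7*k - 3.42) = 2.1248*k^5 + 3.3753*k^4 - 22.2001*k^3 - 37.7318*k^2 - 7.7414*k + 4.1724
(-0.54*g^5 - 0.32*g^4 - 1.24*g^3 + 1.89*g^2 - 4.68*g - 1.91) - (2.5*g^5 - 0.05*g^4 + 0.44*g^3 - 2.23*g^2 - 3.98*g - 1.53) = -3.04*g^5 - 0.27*g^4 - 1.68*g^3 + 4.12*g^2 - 0.7*g - 0.38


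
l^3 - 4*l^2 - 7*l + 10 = (l - 5)*(l - 1)*(l + 2)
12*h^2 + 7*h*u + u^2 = (3*h + u)*(4*h + u)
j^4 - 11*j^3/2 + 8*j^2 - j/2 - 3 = (j - 3)*(j - 2)*(j - 1)*(j + 1/2)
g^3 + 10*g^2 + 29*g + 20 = (g + 1)*(g + 4)*(g + 5)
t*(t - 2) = t^2 - 2*t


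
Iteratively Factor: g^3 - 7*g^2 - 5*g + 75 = (g - 5)*(g^2 - 2*g - 15) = (g - 5)^2*(g + 3)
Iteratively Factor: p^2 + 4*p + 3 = (p + 1)*(p + 3)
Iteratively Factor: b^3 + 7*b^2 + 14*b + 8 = (b + 2)*(b^2 + 5*b + 4) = (b + 2)*(b + 4)*(b + 1)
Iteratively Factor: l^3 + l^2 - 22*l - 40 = (l + 2)*(l^2 - l - 20) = (l - 5)*(l + 2)*(l + 4)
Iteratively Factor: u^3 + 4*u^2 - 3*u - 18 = (u + 3)*(u^2 + u - 6) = (u + 3)^2*(u - 2)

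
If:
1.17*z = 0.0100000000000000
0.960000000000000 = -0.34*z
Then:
No Solution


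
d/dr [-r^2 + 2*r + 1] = 2 - 2*r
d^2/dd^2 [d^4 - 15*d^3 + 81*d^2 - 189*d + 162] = 12*d^2 - 90*d + 162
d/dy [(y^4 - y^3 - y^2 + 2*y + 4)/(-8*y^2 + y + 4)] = (-16*y^5 + 11*y^4 + 14*y^3 + 3*y^2 + 56*y + 4)/(64*y^4 - 16*y^3 - 63*y^2 + 8*y + 16)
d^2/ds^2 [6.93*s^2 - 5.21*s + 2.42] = 13.8600000000000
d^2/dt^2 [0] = 0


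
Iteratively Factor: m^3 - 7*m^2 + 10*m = (m - 5)*(m^2 - 2*m) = (m - 5)*(m - 2)*(m)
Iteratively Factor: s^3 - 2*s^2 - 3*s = (s)*(s^2 - 2*s - 3) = s*(s - 3)*(s + 1)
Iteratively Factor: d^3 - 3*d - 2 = (d + 1)*(d^2 - d - 2) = (d + 1)^2*(d - 2)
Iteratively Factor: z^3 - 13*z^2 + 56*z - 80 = (z - 4)*(z^2 - 9*z + 20) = (z - 5)*(z - 4)*(z - 4)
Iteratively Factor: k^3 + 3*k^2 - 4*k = (k + 4)*(k^2 - k) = (k - 1)*(k + 4)*(k)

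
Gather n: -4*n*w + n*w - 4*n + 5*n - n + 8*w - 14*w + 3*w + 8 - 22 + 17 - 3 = -3*n*w - 3*w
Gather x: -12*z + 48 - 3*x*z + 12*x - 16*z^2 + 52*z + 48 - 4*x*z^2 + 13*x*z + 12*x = x*(-4*z^2 + 10*z + 24) - 16*z^2 + 40*z + 96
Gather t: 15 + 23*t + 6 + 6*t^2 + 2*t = 6*t^2 + 25*t + 21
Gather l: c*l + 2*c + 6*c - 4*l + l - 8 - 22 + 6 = 8*c + l*(c - 3) - 24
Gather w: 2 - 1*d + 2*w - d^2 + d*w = -d^2 - d + w*(d + 2) + 2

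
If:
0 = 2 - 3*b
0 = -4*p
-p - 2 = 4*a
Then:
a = -1/2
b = 2/3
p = 0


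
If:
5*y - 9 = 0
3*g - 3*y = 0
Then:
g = 9/5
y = 9/5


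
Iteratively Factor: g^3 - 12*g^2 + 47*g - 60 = (g - 3)*(g^2 - 9*g + 20) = (g - 5)*(g - 3)*(g - 4)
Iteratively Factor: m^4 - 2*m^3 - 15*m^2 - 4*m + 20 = (m + 2)*(m^3 - 4*m^2 - 7*m + 10) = (m + 2)^2*(m^2 - 6*m + 5) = (m - 5)*(m + 2)^2*(m - 1)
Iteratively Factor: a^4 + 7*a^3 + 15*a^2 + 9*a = (a + 3)*(a^3 + 4*a^2 + 3*a) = (a + 3)^2*(a^2 + a) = (a + 1)*(a + 3)^2*(a)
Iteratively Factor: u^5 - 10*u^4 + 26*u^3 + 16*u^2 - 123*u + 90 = (u - 5)*(u^4 - 5*u^3 + u^2 + 21*u - 18) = (u - 5)*(u - 3)*(u^3 - 2*u^2 - 5*u + 6) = (u - 5)*(u - 3)*(u - 1)*(u^2 - u - 6) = (u - 5)*(u - 3)^2*(u - 1)*(u + 2)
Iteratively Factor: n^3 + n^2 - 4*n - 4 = (n + 2)*(n^2 - n - 2) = (n + 1)*(n + 2)*(n - 2)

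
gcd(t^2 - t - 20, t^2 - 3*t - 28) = t + 4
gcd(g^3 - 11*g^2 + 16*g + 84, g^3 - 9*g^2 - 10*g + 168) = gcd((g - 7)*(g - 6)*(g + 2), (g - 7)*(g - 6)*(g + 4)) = g^2 - 13*g + 42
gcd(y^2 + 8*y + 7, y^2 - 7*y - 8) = y + 1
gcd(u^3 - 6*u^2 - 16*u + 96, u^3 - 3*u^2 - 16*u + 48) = u^2 - 16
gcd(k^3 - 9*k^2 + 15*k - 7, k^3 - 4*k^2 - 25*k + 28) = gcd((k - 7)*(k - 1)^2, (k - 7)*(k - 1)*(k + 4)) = k^2 - 8*k + 7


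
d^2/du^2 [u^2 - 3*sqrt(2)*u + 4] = 2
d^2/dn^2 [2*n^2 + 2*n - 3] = 4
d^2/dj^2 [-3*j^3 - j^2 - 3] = -18*j - 2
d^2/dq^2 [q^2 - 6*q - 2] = 2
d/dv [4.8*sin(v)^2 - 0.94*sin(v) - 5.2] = (9.6*sin(v) - 0.94)*cos(v)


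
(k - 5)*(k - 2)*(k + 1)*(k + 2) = k^4 - 4*k^3 - 9*k^2 + 16*k + 20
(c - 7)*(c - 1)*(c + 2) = c^3 - 6*c^2 - 9*c + 14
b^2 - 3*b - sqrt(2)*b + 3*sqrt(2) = (b - 3)*(b - sqrt(2))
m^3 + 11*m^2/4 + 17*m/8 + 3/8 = (m + 1/4)*(m + 1)*(m + 3/2)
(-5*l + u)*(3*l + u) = -15*l^2 - 2*l*u + u^2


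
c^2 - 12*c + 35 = (c - 7)*(c - 5)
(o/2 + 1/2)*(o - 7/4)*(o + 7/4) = o^3/2 + o^2/2 - 49*o/32 - 49/32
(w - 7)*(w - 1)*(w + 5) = w^3 - 3*w^2 - 33*w + 35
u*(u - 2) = u^2 - 2*u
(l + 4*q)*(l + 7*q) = l^2 + 11*l*q + 28*q^2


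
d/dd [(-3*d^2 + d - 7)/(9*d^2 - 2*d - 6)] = (-3*d^2 + 162*d - 20)/(81*d^4 - 36*d^3 - 104*d^2 + 24*d + 36)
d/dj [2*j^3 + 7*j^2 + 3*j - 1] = 6*j^2 + 14*j + 3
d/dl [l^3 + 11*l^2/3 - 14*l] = 3*l^2 + 22*l/3 - 14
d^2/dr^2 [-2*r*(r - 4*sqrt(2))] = -4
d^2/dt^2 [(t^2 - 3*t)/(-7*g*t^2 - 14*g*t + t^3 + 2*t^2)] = 2*(-t*(7*g*t + 14*g - t^2 - 2*t)^2 - (t - 3)*(14*g*t + 14*g - 3*t^2 - 4*t)^2 + (-t*(t - 3)*(-7*g + 3*t + 2) + (2*t - 3)*(14*g*t + 14*g - 3*t^2 - 4*t))*(7*g*t + 14*g - t^2 - 2*t))/(t^2*(7*g*t + 14*g - t^2 - 2*t)^3)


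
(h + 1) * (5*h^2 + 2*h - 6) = 5*h^3 + 7*h^2 - 4*h - 6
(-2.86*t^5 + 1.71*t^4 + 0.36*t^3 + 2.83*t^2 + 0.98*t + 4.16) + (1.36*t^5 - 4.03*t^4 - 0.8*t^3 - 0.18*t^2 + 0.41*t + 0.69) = -1.5*t^5 - 2.32*t^4 - 0.44*t^3 + 2.65*t^2 + 1.39*t + 4.85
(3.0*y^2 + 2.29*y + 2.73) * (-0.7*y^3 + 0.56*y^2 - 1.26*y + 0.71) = -2.1*y^5 + 0.0770000000000002*y^4 - 4.4086*y^3 + 0.7734*y^2 - 1.8139*y + 1.9383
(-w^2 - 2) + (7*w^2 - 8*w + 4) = 6*w^2 - 8*w + 2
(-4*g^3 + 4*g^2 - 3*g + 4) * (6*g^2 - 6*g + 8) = -24*g^5 + 48*g^4 - 74*g^3 + 74*g^2 - 48*g + 32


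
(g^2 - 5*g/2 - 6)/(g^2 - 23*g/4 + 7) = 2*(2*g + 3)/(4*g - 7)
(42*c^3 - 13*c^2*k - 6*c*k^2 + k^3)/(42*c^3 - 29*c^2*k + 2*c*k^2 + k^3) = (21*c^2 + 4*c*k - k^2)/(21*c^2 - 4*c*k - k^2)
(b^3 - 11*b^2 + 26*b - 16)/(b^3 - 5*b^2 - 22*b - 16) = (b^2 - 3*b + 2)/(b^2 + 3*b + 2)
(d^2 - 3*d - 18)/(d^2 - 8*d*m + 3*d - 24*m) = (d - 6)/(d - 8*m)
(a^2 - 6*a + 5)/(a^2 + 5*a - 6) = (a - 5)/(a + 6)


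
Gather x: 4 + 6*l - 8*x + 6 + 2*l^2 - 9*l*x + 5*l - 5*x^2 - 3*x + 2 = 2*l^2 + 11*l - 5*x^2 + x*(-9*l - 11) + 12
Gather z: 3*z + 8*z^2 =8*z^2 + 3*z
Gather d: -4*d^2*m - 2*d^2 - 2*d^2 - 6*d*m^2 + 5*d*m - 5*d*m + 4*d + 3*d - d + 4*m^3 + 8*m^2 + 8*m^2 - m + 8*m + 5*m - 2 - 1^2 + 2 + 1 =d^2*(-4*m - 4) + d*(6 - 6*m^2) + 4*m^3 + 16*m^2 + 12*m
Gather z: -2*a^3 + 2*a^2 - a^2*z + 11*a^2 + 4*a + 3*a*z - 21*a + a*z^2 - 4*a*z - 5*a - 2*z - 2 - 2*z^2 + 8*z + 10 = -2*a^3 + 13*a^2 - 22*a + z^2*(a - 2) + z*(-a^2 - a + 6) + 8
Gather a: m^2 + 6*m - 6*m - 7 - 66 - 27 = m^2 - 100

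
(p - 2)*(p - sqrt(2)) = p^2 - 2*p - sqrt(2)*p + 2*sqrt(2)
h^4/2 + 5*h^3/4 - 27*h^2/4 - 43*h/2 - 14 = (h/2 + 1)*(h - 4)*(h + 1)*(h + 7/2)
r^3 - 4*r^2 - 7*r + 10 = (r - 5)*(r - 1)*(r + 2)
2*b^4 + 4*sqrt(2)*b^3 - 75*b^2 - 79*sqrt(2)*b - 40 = (b - 4*sqrt(2))*(b + 5*sqrt(2))*(sqrt(2)*b + 1)^2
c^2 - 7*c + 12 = (c - 4)*(c - 3)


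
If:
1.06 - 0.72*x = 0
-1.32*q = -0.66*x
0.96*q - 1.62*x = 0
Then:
No Solution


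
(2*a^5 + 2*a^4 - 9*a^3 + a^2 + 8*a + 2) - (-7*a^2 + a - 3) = 2*a^5 + 2*a^4 - 9*a^3 + 8*a^2 + 7*a + 5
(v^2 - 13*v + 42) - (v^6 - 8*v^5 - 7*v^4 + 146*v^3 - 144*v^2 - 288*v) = -v^6 + 8*v^5 + 7*v^4 - 146*v^3 + 145*v^2 + 275*v + 42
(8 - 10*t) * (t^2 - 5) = -10*t^3 + 8*t^2 + 50*t - 40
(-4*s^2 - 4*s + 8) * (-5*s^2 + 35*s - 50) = 20*s^4 - 120*s^3 + 20*s^2 + 480*s - 400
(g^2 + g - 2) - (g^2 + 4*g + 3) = -3*g - 5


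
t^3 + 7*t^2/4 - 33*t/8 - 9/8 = (t - 3/2)*(t + 1/4)*(t + 3)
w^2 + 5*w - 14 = (w - 2)*(w + 7)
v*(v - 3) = v^2 - 3*v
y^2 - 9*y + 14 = (y - 7)*(y - 2)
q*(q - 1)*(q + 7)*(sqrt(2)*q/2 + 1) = sqrt(2)*q^4/2 + q^3 + 3*sqrt(2)*q^3 - 7*sqrt(2)*q^2/2 + 6*q^2 - 7*q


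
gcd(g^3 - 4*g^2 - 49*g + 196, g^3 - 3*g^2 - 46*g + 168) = g^2 + 3*g - 28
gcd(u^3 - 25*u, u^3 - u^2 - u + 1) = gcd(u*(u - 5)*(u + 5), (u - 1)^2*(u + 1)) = 1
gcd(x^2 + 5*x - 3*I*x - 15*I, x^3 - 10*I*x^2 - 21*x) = x - 3*I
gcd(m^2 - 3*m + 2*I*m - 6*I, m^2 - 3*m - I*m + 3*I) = m - 3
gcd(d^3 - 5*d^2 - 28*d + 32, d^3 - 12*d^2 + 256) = d^2 - 4*d - 32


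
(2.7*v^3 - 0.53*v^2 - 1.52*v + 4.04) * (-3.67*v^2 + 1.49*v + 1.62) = -9.909*v^5 + 5.9681*v^4 + 9.1627*v^3 - 17.9502*v^2 + 3.5572*v + 6.5448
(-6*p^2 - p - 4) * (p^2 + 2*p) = -6*p^4 - 13*p^3 - 6*p^2 - 8*p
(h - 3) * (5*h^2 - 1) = 5*h^3 - 15*h^2 - h + 3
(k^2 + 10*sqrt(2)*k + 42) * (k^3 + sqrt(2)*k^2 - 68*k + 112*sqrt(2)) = k^5 + 11*sqrt(2)*k^4 - 6*k^3 - 526*sqrt(2)*k^2 - 616*k + 4704*sqrt(2)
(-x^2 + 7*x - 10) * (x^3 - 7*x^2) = -x^5 + 14*x^4 - 59*x^3 + 70*x^2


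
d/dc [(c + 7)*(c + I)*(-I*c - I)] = -3*I*c^2 + c*(2 - 16*I) + 8 - 7*I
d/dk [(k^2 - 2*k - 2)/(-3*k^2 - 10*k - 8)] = 4*(-4*k^2 - 7*k - 1)/(9*k^4 + 60*k^3 + 148*k^2 + 160*k + 64)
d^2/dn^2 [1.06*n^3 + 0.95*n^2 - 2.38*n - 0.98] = 6.36*n + 1.9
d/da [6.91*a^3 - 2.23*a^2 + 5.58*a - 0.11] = 20.73*a^2 - 4.46*a + 5.58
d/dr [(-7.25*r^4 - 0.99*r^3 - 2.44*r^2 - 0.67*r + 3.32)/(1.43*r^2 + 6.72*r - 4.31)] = (-20.735*r^5 - 147.5757*r^4 + 111.6844*r^3 - 2.638*r^2 + 11.5376*r - 19.4227)/(2.0449*r^4 + 19.2192*r^3 + 32.8318*r^2 - 57.9264*r + 18.5761)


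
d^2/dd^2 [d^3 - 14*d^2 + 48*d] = 6*d - 28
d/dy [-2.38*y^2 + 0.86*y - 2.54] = 0.86 - 4.76*y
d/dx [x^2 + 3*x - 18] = 2*x + 3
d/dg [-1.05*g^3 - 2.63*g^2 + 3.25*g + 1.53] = -3.15*g^2 - 5.26*g + 3.25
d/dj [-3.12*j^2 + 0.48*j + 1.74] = 0.48 - 6.24*j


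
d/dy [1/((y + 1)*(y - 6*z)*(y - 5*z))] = (-(y + 1)*(y - 6*z) - (y + 1)*(y - 5*z) - (y - 6*z)*(y - 5*z))/((y + 1)^2*(y - 6*z)^2*(y - 5*z)^2)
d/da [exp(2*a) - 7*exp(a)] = (2*exp(a) - 7)*exp(a)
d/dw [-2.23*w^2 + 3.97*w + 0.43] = 3.97 - 4.46*w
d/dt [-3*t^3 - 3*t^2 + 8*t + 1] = -9*t^2 - 6*t + 8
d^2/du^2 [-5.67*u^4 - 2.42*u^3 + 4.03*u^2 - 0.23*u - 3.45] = -68.04*u^2 - 14.52*u + 8.06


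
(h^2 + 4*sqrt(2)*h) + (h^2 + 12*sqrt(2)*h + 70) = 2*h^2 + 16*sqrt(2)*h + 70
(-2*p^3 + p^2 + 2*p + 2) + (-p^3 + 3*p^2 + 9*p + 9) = -3*p^3 + 4*p^2 + 11*p + 11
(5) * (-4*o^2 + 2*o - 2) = -20*o^2 + 10*o - 10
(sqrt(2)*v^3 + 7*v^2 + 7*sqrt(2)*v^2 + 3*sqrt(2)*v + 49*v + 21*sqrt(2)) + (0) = sqrt(2)*v^3 + 7*v^2 + 7*sqrt(2)*v^2 + 3*sqrt(2)*v + 49*v + 21*sqrt(2)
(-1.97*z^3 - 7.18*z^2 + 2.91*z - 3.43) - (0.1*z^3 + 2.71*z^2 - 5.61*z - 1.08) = -2.07*z^3 - 9.89*z^2 + 8.52*z - 2.35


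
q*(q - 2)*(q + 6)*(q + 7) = q^4 + 11*q^3 + 16*q^2 - 84*q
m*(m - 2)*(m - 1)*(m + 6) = m^4 + 3*m^3 - 16*m^2 + 12*m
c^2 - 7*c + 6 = (c - 6)*(c - 1)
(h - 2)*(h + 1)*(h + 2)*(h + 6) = h^4 + 7*h^3 + 2*h^2 - 28*h - 24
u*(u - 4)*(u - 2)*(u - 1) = u^4 - 7*u^3 + 14*u^2 - 8*u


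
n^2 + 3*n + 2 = (n + 1)*(n + 2)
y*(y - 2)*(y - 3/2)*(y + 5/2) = y^4 - y^3 - 23*y^2/4 + 15*y/2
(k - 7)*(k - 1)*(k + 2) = k^3 - 6*k^2 - 9*k + 14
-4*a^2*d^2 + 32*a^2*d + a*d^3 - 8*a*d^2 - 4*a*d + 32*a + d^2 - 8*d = (-4*a + d)*(d - 8)*(a*d + 1)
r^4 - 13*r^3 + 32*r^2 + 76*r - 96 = (r - 8)*(r - 6)*(r - 1)*(r + 2)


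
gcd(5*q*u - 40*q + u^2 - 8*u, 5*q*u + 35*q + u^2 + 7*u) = 5*q + u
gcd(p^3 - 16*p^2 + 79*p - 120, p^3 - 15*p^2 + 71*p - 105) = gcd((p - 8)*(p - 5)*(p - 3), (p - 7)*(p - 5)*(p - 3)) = p^2 - 8*p + 15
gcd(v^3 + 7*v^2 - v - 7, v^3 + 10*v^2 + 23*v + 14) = v^2 + 8*v + 7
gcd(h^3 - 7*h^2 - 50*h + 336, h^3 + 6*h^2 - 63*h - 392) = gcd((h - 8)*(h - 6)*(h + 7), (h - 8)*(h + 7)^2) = h^2 - h - 56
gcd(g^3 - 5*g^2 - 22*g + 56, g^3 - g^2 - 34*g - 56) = g^2 - 3*g - 28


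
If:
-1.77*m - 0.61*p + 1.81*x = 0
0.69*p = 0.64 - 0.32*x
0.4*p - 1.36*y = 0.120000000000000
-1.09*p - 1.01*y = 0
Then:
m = 1.88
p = 0.06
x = 1.86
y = -0.07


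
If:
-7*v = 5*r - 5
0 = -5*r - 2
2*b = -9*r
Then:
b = 9/5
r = -2/5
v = 1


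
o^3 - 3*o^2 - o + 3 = (o - 3)*(o - 1)*(o + 1)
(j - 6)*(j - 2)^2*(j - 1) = j^4 - 11*j^3 + 38*j^2 - 52*j + 24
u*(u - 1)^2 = u^3 - 2*u^2 + u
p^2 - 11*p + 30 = (p - 6)*(p - 5)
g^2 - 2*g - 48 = (g - 8)*(g + 6)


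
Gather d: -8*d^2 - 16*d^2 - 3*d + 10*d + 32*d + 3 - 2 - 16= -24*d^2 + 39*d - 15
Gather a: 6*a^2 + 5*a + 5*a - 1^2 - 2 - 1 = 6*a^2 + 10*a - 4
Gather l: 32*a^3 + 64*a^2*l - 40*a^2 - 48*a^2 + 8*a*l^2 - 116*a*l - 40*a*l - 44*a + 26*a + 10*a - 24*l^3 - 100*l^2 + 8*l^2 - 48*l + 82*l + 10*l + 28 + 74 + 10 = 32*a^3 - 88*a^2 - 8*a - 24*l^3 + l^2*(8*a - 92) + l*(64*a^2 - 156*a + 44) + 112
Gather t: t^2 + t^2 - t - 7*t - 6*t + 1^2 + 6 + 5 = 2*t^2 - 14*t + 12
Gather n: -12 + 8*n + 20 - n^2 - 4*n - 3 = -n^2 + 4*n + 5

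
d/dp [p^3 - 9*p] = 3*p^2 - 9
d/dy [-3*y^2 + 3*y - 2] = 3 - 6*y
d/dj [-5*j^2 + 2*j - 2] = 2 - 10*j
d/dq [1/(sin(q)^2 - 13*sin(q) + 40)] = (13 - 2*sin(q))*cos(q)/(sin(q)^2 - 13*sin(q) + 40)^2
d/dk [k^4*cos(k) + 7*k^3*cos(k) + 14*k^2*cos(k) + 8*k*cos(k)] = -k^4*sin(k) - 7*k^3*sin(k) + 4*k^3*cos(k) - 14*k^2*sin(k) + 21*k^2*cos(k) - 8*k*sin(k) + 28*k*cos(k) + 8*cos(k)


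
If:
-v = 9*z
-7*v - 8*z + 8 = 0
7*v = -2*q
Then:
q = -252/55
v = 72/55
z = -8/55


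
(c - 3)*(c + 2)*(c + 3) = c^3 + 2*c^2 - 9*c - 18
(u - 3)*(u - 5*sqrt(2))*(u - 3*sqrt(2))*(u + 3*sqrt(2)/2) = u^4 - 13*sqrt(2)*u^3/2 - 3*u^3 + 6*u^2 + 39*sqrt(2)*u^2/2 - 18*u + 45*sqrt(2)*u - 135*sqrt(2)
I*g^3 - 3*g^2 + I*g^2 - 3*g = g*(g + 3*I)*(I*g + I)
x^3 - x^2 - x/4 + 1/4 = (x - 1)*(x - 1/2)*(x + 1/2)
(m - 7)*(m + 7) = m^2 - 49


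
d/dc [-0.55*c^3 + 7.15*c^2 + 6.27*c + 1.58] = -1.65*c^2 + 14.3*c + 6.27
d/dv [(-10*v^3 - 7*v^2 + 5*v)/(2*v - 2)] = (-20*v^3 + 23*v^2 + 14*v - 5)/(2*(v^2 - 2*v + 1))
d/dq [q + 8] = 1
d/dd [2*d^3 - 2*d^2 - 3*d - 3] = 6*d^2 - 4*d - 3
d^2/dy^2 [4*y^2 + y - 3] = 8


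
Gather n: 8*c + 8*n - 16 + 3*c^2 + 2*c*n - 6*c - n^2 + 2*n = 3*c^2 + 2*c - n^2 + n*(2*c + 10) - 16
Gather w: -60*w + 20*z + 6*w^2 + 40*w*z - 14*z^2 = 6*w^2 + w*(40*z - 60) - 14*z^2 + 20*z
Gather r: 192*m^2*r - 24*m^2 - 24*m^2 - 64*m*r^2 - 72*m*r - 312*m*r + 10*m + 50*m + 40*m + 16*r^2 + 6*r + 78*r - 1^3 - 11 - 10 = -48*m^2 + 100*m + r^2*(16 - 64*m) + r*(192*m^2 - 384*m + 84) - 22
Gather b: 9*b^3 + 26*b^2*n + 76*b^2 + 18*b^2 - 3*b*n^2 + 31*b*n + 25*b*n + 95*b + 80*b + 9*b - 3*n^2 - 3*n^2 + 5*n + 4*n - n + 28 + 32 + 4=9*b^3 + b^2*(26*n + 94) + b*(-3*n^2 + 56*n + 184) - 6*n^2 + 8*n + 64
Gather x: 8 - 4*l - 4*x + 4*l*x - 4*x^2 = -4*l - 4*x^2 + x*(4*l - 4) + 8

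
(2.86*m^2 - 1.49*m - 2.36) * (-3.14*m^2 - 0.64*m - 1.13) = -8.9804*m^4 + 2.8482*m^3 + 5.1322*m^2 + 3.1941*m + 2.6668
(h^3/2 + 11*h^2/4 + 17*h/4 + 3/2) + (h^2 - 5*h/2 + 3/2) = h^3/2 + 15*h^2/4 + 7*h/4 + 3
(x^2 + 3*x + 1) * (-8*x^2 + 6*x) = -8*x^4 - 18*x^3 + 10*x^2 + 6*x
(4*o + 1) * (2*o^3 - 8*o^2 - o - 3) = 8*o^4 - 30*o^3 - 12*o^2 - 13*o - 3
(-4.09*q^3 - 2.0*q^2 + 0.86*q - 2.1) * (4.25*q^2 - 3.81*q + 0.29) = -17.3825*q^5 + 7.0829*q^4 + 10.0889*q^3 - 12.7816*q^2 + 8.2504*q - 0.609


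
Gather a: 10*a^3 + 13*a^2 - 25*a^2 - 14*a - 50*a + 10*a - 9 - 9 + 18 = 10*a^3 - 12*a^2 - 54*a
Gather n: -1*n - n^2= -n^2 - n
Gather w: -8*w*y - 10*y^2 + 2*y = -8*w*y - 10*y^2 + 2*y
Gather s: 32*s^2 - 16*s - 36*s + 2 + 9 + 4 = 32*s^2 - 52*s + 15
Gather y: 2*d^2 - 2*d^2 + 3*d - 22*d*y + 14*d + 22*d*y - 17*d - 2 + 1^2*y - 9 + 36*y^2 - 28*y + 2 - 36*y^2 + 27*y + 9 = 0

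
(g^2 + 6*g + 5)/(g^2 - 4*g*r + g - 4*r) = (-g - 5)/(-g + 4*r)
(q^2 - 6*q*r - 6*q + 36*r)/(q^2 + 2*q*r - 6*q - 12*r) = (q - 6*r)/(q + 2*r)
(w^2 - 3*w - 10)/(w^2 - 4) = (w - 5)/(w - 2)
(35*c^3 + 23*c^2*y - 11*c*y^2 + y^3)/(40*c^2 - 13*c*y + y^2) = (-7*c^2 - 6*c*y + y^2)/(-8*c + y)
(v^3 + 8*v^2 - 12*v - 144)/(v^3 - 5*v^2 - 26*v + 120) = (v^2 + 12*v + 36)/(v^2 - v - 30)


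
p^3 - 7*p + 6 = (p - 2)*(p - 1)*(p + 3)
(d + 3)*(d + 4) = d^2 + 7*d + 12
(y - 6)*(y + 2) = y^2 - 4*y - 12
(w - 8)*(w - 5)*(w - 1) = w^3 - 14*w^2 + 53*w - 40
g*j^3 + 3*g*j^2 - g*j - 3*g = (j - 1)*(j + 3)*(g*j + g)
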